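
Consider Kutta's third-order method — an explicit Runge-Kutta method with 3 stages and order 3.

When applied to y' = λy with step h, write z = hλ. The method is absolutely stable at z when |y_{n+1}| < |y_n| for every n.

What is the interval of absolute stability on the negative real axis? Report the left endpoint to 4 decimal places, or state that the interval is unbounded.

Set f=λy, z=hλ:
  order 3, 3-stage ⇒ R(z)=1+z+z^2/2+z^3/6
  (e.g. R(-1.47)=0.08103, |R|=0.08103)

Boundary: |R(x)|=1, x<0.
x=-1.47: |R|=0.0810
|R(-2.67)|=1.2779 |R(-0.99)|=0.3383 |R(-0.77)|=0.4504
Bisect:
  x_lo=-3.2975 |R|=2.8365  x_hi=-0.1812 |R|=0.8342
  mid=-1.73934 |R|=0.10370 →hi
  mid=-2.51840 |R|=1.00932 →lo
  mid=-2.12887 |R|=0.47087 →hi
  mid=-2.32363 |R|=0.71499 →hi
  mid=-2.42102 |R|=0.85542 →hi
  mid=-2.46971 |R|=0.93062 →hi
  mid=-2.49405 |R|=0.96953 →hi
  ...
  [-2.51288,-2.51269] ⇒ x*=-2.5127
Stable set (-2.5127, 0).

z∈(-2.5127,0).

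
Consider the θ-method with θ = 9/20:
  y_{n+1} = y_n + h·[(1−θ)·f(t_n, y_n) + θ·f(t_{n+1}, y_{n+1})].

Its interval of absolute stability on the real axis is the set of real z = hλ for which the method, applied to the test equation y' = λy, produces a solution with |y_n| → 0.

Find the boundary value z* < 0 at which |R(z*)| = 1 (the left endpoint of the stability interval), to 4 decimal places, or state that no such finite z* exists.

z* = -20.0000.

Set f=λy, z=hλ:
  y_{n+1} = y_n + z·[11/20·y_n + 9/20·y_{n+1}] ⇒ (1 − 9/20z)y_{n+1} = (1 + 11/20z)y_n
  so R(z) = (1 + 11/20z)/(1 − 9/20z).

Boundary: |R(x)|=1, x<0.
x=-0.68: |R|=0.4793
R=−1: 1+11/20x = −1+9/20x ⇒ -1/10x=2 ⇒ x=2/(-1/10)=-20.0000
Confirm numerically:
  x=-18.651: |R|=0.98564 <1
  x=-18.139: |R|=0.97969 <1
  x=-14.959: |R|=0.93480 <1
  x=-20.570: |R|=1.00556 >1
  x=-20.498: |R|=1.00487 >1
  x=-20.224: |R|=1.00222 >1
Stable set (-20.0000, 0).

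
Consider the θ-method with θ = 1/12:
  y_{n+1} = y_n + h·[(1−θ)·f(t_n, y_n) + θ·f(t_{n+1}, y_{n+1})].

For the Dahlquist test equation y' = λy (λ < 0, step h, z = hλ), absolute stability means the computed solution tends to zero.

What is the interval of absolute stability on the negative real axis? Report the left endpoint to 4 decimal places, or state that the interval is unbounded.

(-2.4000, 0).

On y'=λy, z=hλ:
  y_{n+1} = y_n + z·[11/12·y_n + 1/12·y_{n+1}] ⇒ (1 − 1/12z)y_{n+1} = (1 + 11/12z)y_n
  ⇒ R(z) = (1 + 11/12z)/(1 − 1/12z).

Boundary: |R(x)|=1, x<0.
x=-0.44: |R|=0.5756
R=−1: 1+11/12x = −1+1/12x ⇒ -5/6x=2 ⇒ x=2/(-5/6)=-2.4000
Confirm numerically:
  x=-1.431: |R|=0.27853 <1
  x=-1.058: |R|=0.02772 <1
  x=-1.049: |R|=0.03533 <1
  x=-2.991: |R|=1.39424 >1
  x=-2.950: |R|=1.36789 >1
  x=-2.674: |R|=1.18672 >1
Stable set (-2.4000, 0).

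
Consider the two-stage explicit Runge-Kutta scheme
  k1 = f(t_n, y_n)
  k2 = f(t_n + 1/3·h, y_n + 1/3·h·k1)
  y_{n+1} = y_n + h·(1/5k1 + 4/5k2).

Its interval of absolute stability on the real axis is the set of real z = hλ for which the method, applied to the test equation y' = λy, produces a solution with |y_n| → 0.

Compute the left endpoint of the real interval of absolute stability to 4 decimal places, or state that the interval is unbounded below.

On y'=λy, z=hλ:
  k1=λy_n ⇒ h·k1=z·y_n;  k2=λ(1+1/3z)y_n ⇒ h·k2=z(1+1/3z)y_n
  y_{n+1}/y_n = 1 + 1/5z + 4/5z(1+1/3z) = 1 + z + 4/15z²
  ⇒ R(z) = 1 + z + 4/15z².

Boundary: |R(x)|=1, x<0.
x=-0.96: |R|=0.2858
R=1: x+4/15x²=0 ⇒ x=−15/4=-3.7500; min R=1−1/(4·4/15)=0.0625>−1
Confirm numerically:
  x=-2.300: |R|=0.11067 <1
  x=-2.074: |R|=0.07306 <1
  x=-1.636: |R|=0.07773 <1
  x=-4.311: |R|=1.64493 >1
  x=-4.307: |R|=1.63973 >1
So |R|<1 on (-3.7500, 0).

z* = -3.7500.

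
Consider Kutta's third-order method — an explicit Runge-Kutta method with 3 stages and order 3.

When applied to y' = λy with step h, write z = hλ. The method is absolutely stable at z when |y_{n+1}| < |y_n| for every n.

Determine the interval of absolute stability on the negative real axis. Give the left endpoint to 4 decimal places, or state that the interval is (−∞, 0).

(-2.5127, 0).

On y'=λy, z=hλ:
  order 3, 3-stage ⇒ R(z)=1+z+z^2/2+z^3/6
  (e.g. R(-1.16)=0.25265, |R|=0.25265)

Find x<0 with |R(x)|<1.
x=-1.16: |R|=0.2527
|R(-2.61)|=1.1672 |R(-2.49)|=0.9630 |R(-0.97)|=0.3483
Bisect:
  x_lo=-3.2805 |R|=2.7837  x_hi=-0.1361 |R|=0.8727
  mid=-1.70833 |R|=0.08006 →hi
  mid=-2.49444 |R|=0.97015 →hi
  mid=-2.88749 |R|=1.73114 →lo
  mid=-2.69096 |R|=1.31799 →lo
  mid=-2.59270 |R|=1.13638 →lo
  mid=-2.54357 |R|=1.05140 →lo
  mid=-2.51900 |R|=1.01032 →lo
  ...
  [-2.51286,-2.51267] ⇒ x*=-2.5127
Stable set (-2.5127, 0).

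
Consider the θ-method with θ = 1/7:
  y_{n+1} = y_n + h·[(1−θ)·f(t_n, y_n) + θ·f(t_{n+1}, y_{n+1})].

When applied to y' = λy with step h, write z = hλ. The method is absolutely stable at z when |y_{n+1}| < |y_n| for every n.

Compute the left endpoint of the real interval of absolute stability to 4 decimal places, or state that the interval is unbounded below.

Set f=λy, z=hλ:
  y_{n+1} = y_n + z·[6/7·y_n + 1/7·y_{n+1}] ⇒ (1 − 1/7z)y_{n+1} = (1 + 6/7z)y_n
  so R(z) = (1 + 6/7z)/(1 − 1/7z).

Need |R(x)|<1, x<0.
x=-1.6: |R|=0.3023
R=−1: 1+6/7x = −1+1/7x ⇒ -5/7x=2 ⇒ x=2/(-5/7)=-2.8000
Confirm numerically:
  x=-1.777: |R|=0.41723 <1
  x=-1.675: |R|=0.35159 <1
  x=-1.455: |R|=0.20461 <1
  x=-3.341: |R|=1.26158 >1
  x=-3.127: |R|=1.16145 >1
  x=-2.882: |R|=1.04149 >1
Stable set (-2.8000, 0).

left endpoint -2.8000.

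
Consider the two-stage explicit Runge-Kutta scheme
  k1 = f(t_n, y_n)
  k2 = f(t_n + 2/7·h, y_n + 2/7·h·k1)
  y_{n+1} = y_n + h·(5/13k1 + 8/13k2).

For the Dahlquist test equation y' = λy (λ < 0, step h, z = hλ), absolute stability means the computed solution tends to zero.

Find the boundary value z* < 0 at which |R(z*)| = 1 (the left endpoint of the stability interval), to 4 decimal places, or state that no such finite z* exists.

z* = -5.6875.

Set f=λy, z=hλ:
  k1=λy_n ⇒ h·k1=z·y_n;  k2=λ(1+2/7z)y_n ⇒ h·k2=z(1+2/7z)y_n
  y_{n+1}/y_n = 1 + 5/13z + 8/13z(1+2/7z) = 1 + z + 16/91z²
  so R(z) = 1 + z + 16/91z².

Find x<0 with |R(x)|<1.
x=-0.88: |R|=0.2562
R=1: x+16/91x²=0 ⇒ x=−91/16=-5.6875; min R=1−1/(4·16/91)=-0.4219>−1
Confirm numerically:
  x=-5.175: |R|=0.53368 <1
  x=-4.676: |R|=0.16839 <1
  x=-4.028: |R|=0.17529 <1
  x=-6.243: |R|=1.60976 >1
  x=-6.072: |R|=1.41049 >1
  x=-5.823: |R|=1.13873 >1
Stable set (-5.6875, 0).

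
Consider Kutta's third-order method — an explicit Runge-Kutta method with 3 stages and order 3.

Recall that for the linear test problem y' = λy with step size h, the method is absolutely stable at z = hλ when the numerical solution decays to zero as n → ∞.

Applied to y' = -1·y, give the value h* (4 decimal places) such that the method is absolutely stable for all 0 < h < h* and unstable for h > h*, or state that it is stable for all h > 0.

(-2.5127,0); λ=-1 ⇒ h* = 2.5127.

Set f=λy, z=hλ:
  order 3, 3-stage ⇒ R(z)=1+z+z^2/2+z^3/6
  (e.g. R(-0.34)=0.71125, |R|=0.71125)

Solve |R(x)|<1 on ℝ⁻.
x=-0.34: |R|=0.7112
|R(-2.83)|=1.6031 |R(-2.72)|=1.3747 |R(-1.14)|=0.2629
Bisect:
  x_lo=-2.8685 |R|=1.6883  x_hi=-0.3433 |R|=0.7089
  mid=-1.60592 |R|=0.00670 →hi
  mid=-2.23723 |R|=0.60093 →hi
  mid=-2.55289 |R|=1.06723 →lo
  mid=-2.39506 |R|=0.81670 →hi
  mid=-2.47397 |R|=0.93738 →hi
  mid=-2.51343 |R|=1.00112 →lo
  mid=-2.49370 |R|=0.96896 →hi
  ...
  [-2.51281,-2.51266] ⇒ x*=-2.5127
Interval (-2.5127, 0).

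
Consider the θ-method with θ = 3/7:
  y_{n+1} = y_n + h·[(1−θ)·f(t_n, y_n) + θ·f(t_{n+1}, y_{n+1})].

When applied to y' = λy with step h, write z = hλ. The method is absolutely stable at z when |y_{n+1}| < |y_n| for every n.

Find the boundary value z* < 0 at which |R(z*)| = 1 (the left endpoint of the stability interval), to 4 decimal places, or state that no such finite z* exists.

Test eqn y'=λy, z=hλ:
  y_{n+1} = y_n + z·[4/7·y_n + 3/7·y_{n+1}] ⇒ (1 − 3/7z)y_{n+1} = (1 + 4/7z)y_n
  R(z) = (1 + 4/7z)/(1 − 3/7z).

Boundary: |R(x)|=1, x<0.
x=-0.94: |R|=0.3299
R=−1: 1+4/7x = −1+3/7x ⇒ -1/7x=2 ⇒ x=2/(-1/7)=-14.0000
Confirm numerically:
  x=-13.691: |R|=0.99357 <1
  x=-10.112: |R|=0.89586 <1
  x=-7.076: |R|=0.75471 <1
  x=-14.473: |R|=1.00938 >1
  x=-14.066: |R|=1.00134 >1
Interval (-14.0000, 0).

z* = -14.0000.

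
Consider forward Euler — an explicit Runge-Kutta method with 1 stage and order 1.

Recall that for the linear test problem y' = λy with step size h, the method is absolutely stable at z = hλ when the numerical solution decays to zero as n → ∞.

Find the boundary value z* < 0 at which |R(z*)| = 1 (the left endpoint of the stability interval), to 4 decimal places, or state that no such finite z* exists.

z* = -2.0000.

Set f=λy, z=hλ:
  order 1, 1-stage ⇒ R(z)=1+z
  (e.g. R(-0.56)=0.44000, |R|=0.44000)

Solve |R(x)|<1 on ℝ⁻.
x=-0.56: |R|=0.4400
|R(-1.14)|=0.1400 |R(-0.89)|=0.1100 |R(-0.7)|=0.3000
Bisect:
  x_lo=-2.7788 |R|=1.7788  x_hi=-0.0780 |R|=0.9220
  mid=-1.42841 |R|=0.42841 →hi
  mid=-2.10361 |R|=1.10361 →lo
  mid=-1.76601 |R|=0.76601 →hi
  mid=-1.93481 |R|=0.93481 →hi
  mid=-2.01921 |R|=1.01921 →lo
  mid=-1.97701 |R|=0.97701 →hi
  mid=-1.99811 |R|=0.99811 →hi
  mid=-2.00866 |R|=1.00866 →lo
  mid=-2.00339 |R|=1.00339 →lo
  ...
  [-2.00009,-1.99992] ⇒ x*=-2.0000
So |R|<1 on (-2.0000, 0).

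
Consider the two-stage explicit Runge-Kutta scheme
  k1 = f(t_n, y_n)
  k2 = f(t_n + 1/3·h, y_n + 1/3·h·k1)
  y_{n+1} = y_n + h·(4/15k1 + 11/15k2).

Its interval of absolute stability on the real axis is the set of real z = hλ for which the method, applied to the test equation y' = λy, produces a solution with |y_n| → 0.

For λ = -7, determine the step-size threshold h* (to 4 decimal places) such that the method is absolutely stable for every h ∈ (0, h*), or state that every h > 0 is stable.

(-4.0909,0); λ=-7 ⇒ h* = (45/11)/7 = 0.5844.

On y'=λy, z=hλ:
  k1=λy_n ⇒ h·k1=z·y_n;  k2=λ(1+1/3z)y_n ⇒ h·k2=z(1+1/3z)y_n
  y_{n+1}/y_n = 1 + 4/15z + 11/15z(1+1/3z) = 1 + z + 11/45z²
  so R(z) = 1 + z + 11/45z².

Solve |R(x)|<1 on ℝ⁻.
x=-0.47: |R|=0.5840
R=1: x+11/45x²=0 ⇒ x=−45/11=-4.0909; min R=1−1/(4·11/45)=-0.0227>−1
Confirm numerically:
  x=-4.051: |R|=0.96048 <1
  x=-3.314: |R|=0.37063 <1
  x=-2.587: |R|=0.04896 <1
  x=-2.180: |R|=0.01830 <1
  x=-4.329: |R|=1.25195 >1
  x=-4.203: |R|=1.11516 >1
Stable set (-4.0909, 0).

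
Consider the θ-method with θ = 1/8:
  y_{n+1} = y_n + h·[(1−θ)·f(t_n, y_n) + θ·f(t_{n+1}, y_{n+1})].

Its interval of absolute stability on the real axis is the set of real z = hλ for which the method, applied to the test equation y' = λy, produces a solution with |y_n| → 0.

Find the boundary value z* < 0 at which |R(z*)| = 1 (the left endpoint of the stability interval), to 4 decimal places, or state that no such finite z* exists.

z* = -2.6667.

Set f=λy, z=hλ:
  y_{n+1} = y_n + z·[7/8·y_n + 1/8·y_{n+1}] ⇒ (1 − 1/8z)y_{n+1} = (1 + 7/8z)y_n
  ⇒ R(z) = (1 + 7/8z)/(1 − 1/8z).

Find x<0 with |R(x)|<1.
x=-0.95: |R|=0.1508
R=−1: 1+7/8x = −1+1/8x ⇒ -3/4x=2 ⇒ x=2/(-3/4)=-2.6667
Confirm numerically:
  x=-2.179: |R|=0.71255 <1
  x=-2.110: |R|=0.66963 <1
  x=-1.680: |R|=0.38843 <1
  x=-1.088: |R|=0.04225 <1
  x=-2.835: |R|=1.09322 >1
  x=-2.695: |R|=1.01590 >1
Interval (-2.6667, 0).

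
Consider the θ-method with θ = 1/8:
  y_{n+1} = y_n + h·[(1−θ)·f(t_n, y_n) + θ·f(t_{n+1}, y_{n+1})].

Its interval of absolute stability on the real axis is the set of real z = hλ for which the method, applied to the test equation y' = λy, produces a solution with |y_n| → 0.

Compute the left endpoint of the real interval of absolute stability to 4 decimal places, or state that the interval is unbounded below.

Test eqn y'=λy, z=hλ:
  y_{n+1} = y_n + z·[7/8·y_n + 1/8·y_{n+1}] ⇒ (1 − 1/8z)y_{n+1} = (1 + 7/8z)y_n
  ⇒ R(z) = (1 + 7/8z)/(1 − 1/8z).

Need |R(x)|<1, x<0.
x=-0.59: |R|=0.4505
R=−1: 1+7/8x = −1+1/8x ⇒ -3/4x=2 ⇒ x=2/(-3/4)=-2.6667
Confirm numerically:
  x=-1.802: |R|=0.47072 <1
  x=-1.782: |R|=0.45737 <1
  x=-1.271: |R|=0.09675 <1
  x=-2.936: |R|=1.14777 >1
  x=-2.769: |R|=1.05702 >1
Stable set (-2.6667, 0).

z* = -2.6667.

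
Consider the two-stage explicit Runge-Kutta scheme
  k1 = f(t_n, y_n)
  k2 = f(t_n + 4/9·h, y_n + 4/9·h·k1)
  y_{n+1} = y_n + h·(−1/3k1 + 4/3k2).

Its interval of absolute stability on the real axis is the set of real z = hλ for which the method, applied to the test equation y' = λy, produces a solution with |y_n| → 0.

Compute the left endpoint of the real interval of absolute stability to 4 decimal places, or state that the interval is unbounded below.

left endpoint -1.6875.

Set f=λy, z=hλ:
  k1=λy_n ⇒ h·k1=z·y_n;  k2=λ(1+4/9z)y_n ⇒ h·k2=z(1+4/9z)y_n
  y_{n+1}/y_n = 1 − 1/3z + 4/3z(1+4/9z) = 1 + z + 16/27z²
  Hence R(z) = 1 + z + 16/27z².

Find x<0 with |R(x)|<1.
x=-1.62: |R|=0.9352
R=1: x+16/27x²=0 ⇒ x=−27/16=-1.6875; min R=1−1/(4·16/27)=0.5781>−1
Confirm numerically:
  x=-1.576: |R|=0.89587 <1
  x=-1.573: |R|=0.89327 <1
  x=-1.247: |R|=0.67449 <1
  x=-0.746: |R|=0.58379 <1
  x=-2.235: |R|=1.72513 >1
  x=-2.188: |R|=1.64894 >1
  x=-2.137: |R|=1.56923 >1
Interval (-1.6875, 0).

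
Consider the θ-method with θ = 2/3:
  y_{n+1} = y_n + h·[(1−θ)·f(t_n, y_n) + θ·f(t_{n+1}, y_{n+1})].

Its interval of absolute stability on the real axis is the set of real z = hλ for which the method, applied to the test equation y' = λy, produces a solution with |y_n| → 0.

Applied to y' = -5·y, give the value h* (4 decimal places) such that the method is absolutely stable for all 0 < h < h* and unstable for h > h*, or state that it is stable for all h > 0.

Test eqn y'=λy, z=hλ:
  y_{n+1} = y_n + z·[1/3·y_n + 2/3·y_{n+1}] ⇒ (1 − 2/3z)y_{n+1} = (1 + 1/3z)y_n
  Hence R(z) = (1 + 1/3z)/(1 − 2/3z).

Boundary: |R(x)|=1, x<0.
x=-1.52: |R|=0.2450
x=-2: |R|=0.1429
x=-10: |R|=0.3043
x=-100: |R|=0.4778
θ=2/3≥1/2 ⇒ |1+1/3x|<|1−2/3x| ∀x<0 ⇒ stable on all of ℝ⁻.

unbounded; (−∞, 0). Any h>0 works for λ=-5.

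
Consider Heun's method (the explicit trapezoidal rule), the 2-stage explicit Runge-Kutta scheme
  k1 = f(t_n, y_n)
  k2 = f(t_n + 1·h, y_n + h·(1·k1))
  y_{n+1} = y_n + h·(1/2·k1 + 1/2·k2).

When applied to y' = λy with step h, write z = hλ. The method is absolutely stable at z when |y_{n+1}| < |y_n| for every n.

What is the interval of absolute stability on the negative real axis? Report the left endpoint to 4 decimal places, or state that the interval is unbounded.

z∈(-2.0000,0).

On y'=λy, z=hλ:
  order 2, 2-stage ⇒ R(z)=1+z+z^2/2
  (e.g. R(-0.34)=0.71780, |R|=0.71780)

Solve |R(x)|<1 on ℝ⁻.
x=-0.34: |R|=0.7178
|R(-1.76)|=0.7888 |R(-1.61)|=0.6861 |R(-0.85)|=0.5112
Bisect:
  x_lo=-2.7223 |R|=1.9831  x_hi=-0.2493 |R|=0.7817
  mid=-1.48581 |R|=0.61801 →hi
  mid=-2.10405 |R|=1.10947 →lo
  mid=-1.79493 |R|=0.81596 →hi
  mid=-1.94949 |R|=0.95077 →hi
  mid=-2.02677 |R|=1.02713 →lo
  mid=-1.98813 |R|=0.98820 →hi
  mid=-2.00745 |R|=1.00748 →lo
  ...
  [-2.00006,-1.99991] ⇒ x*=-2.0000
Stable set (-2.0000, 0).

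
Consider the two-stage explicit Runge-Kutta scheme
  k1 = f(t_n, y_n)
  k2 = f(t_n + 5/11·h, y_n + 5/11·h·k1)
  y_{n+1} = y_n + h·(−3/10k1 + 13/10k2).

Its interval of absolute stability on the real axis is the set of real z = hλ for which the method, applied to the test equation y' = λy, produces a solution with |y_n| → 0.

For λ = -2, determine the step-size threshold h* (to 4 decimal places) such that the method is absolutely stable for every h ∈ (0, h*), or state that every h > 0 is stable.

(-1.6923,0); λ=-2 ⇒ h* = (22/13)/2 = 0.8462.

Test eqn y'=λy, z=hλ:
  k1=λy_n ⇒ h·k1=z·y_n;  k2=λ(1+5/11z)y_n ⇒ h·k2=z(1+5/11z)y_n
  y_{n+1}/y_n = 1 − 3/10z + 13/10z(1+5/11z) = 1 + z + 13/22z²
  R(z) = 1 + z + 13/22z².

Boundary: |R(x)|=1, x<0.
x=-0.85: |R|=0.5769
R=1: x+13/22x²=0 ⇒ x=−22/13=-1.6923; min R=1−1/(4·13/22)=0.5769>−1
Confirm numerically:
  x=-1.499: |R|=0.82877 <1
  x=-1.284: |R|=0.69021 <1
  x=-1.183: |R|=0.64397 <1
  x=-1.083: |R|=0.61007 <1
  x=-2.261: |R|=1.75980 >1
  x=-2.044: |R|=1.42478 >1
  x=-1.828: |R|=1.14657 >1
Interval (-1.6923, 0).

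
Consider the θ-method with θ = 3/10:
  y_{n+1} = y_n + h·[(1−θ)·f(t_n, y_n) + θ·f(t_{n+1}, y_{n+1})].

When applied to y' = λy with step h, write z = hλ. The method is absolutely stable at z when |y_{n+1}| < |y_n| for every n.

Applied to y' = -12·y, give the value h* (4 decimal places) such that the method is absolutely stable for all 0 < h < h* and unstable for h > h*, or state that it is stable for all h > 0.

With y'=λy (z=hλ):
  y_{n+1} = y_n + z·[7/10·y_n + 3/10·y_{n+1}] ⇒ (1 − 3/10z)y_{n+1} = (1 + 7/10z)y_n
  R(z) = (1 + 7/10z)/(1 − 3/10z).

Need |R(x)|<1, x<0.
x=-0.96: |R|=0.2547
R=−1: 1+7/10x = −1+3/10x ⇒ -2/5x=2 ⇒ x=2/(-2/5)=-5.0000
Confirm numerically:
  x=-4.598: |R|=0.93242 <1
  x=-4.595: |R|=0.93189 <1
  x=-3.140: |R|=0.61689 <1
  x=-2.810: |R|=0.52469 <1
  x=-5.567: |R|=1.08494 >1
  x=-5.302: |R|=1.04663 >1
  x=-5.047: |R|=1.00748 >1
Interval (-5.0000, 0).

(-5.0000,0); λ=-12 ⇒ h* = (5)/12 = 0.4167.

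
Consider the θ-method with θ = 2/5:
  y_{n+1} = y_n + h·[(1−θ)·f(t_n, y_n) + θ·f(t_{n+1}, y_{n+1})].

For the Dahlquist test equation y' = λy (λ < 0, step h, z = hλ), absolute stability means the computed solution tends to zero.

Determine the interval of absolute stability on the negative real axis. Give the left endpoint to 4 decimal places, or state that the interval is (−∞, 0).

(-10.0000, 0).

On y'=λy, z=hλ:
  y_{n+1} = y_n + z·[3/5·y_n + 2/5·y_{n+1}] ⇒ (1 − 2/5z)y_{n+1} = (1 + 3/5z)y_n
  ⇒ R(z) = (1 + 3/5z)/(1 − 2/5z).

Boundary: |R(x)|=1, x<0.
x=-1.51: |R|=0.0586
R=−1: 1+3/5x = −1+2/5x ⇒ -1/5x=2 ⇒ x=2/(-1/5)=-10.0000
Confirm numerically:
  x=-9.237: |R|=0.96750 <1
  x=-8.397: |R|=0.92645 <1
  x=-7.970: |R|=0.90306 <1
  x=-10.464: |R|=1.01790 >1
  x=-10.219: |R|=1.00861 >1
So |R|<1 on (-10.0000, 0).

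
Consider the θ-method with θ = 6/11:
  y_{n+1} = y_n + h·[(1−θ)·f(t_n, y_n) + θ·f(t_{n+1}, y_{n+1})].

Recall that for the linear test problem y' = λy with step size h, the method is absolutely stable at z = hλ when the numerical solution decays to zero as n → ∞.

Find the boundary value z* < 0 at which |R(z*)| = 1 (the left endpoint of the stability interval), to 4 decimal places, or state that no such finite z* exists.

(−∞, 0) — no finite endpoint.

Set f=λy, z=hλ:
  y_{n+1} = y_n + z·[5/11·y_n + 6/11·y_{n+1}] ⇒ (1 − 6/11z)y_{n+1} = (1 + 5/11z)y_n
  ⇒ R(z) = (1 + 5/11z)/(1 − 6/11z).

Find x<0 with |R(x)|<1.
x=-1.25: |R|=0.2568
x=-2: |R|=0.0435
x=-10: |R|=0.5493
x=-100: |R|=0.8003
θ=6/11≥1/2 ⇒ |1+5/11x|<|1−6/11x| ∀x<0 ⇒ stable on all of ℝ⁻.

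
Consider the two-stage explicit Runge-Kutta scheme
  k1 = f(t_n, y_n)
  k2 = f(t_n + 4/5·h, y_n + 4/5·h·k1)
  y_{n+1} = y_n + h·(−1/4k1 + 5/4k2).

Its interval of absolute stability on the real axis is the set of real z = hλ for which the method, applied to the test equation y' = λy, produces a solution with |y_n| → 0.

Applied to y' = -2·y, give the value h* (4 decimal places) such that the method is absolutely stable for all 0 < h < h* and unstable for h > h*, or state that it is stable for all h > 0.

(-1.0000,0); λ=-2 ⇒ h* = (1)/2 = 0.5000.

Test eqn y'=λy, z=hλ:
  k1=λy_n ⇒ h·k1=z·y_n;  k2=λ(1+4/5z)y_n ⇒ h·k2=z(1+4/5z)y_n
  y_{n+1}/y_n = 1 − 1/4z + 5/4z(1+4/5z) = 1 + z + z²
  Hence R(z) = 1 + z + z².

Solve |R(x)|<1 on ℝ⁻.
x=-1.45: |R|=1.6525
R=1: x+1x²=0 ⇒ x=−1=-1.0000; min R=1−1/(4·1)=0.7500>−1
Confirm numerically:
  x=-0.900: |R|=0.91000 <1
  x=-0.824: |R|=0.85498 <1
  x=-0.784: |R|=0.83066 <1
  x=-0.402: |R|=0.75960 <1
  x=-1.600: |R|=1.96000 >1
  x=-1.498: |R|=1.74600 >1
  x=-1.232: |R|=1.28582 >1
So |R|<1 on (-1.0000, 0).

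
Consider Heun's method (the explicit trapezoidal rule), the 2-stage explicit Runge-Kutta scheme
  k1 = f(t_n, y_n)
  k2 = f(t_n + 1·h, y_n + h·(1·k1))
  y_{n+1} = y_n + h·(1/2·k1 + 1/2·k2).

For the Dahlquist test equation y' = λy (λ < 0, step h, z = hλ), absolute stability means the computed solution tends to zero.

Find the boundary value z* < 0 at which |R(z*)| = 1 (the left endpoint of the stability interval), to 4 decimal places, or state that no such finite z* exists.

z* = -2.0000.

Test eqn y'=λy, z=hλ:
  order 2, 2-stage ⇒ R(z)=1+z+z^2/2
  (e.g. R(-1.76)=0.78880, |R|=0.78880)

Need |R(x)|<1, x<0.
x=-1.76: |R|=0.7888
|R(-1.57)|=0.6624 |R(-1.45)|=0.6013 |R(-0.99)|=0.5000
Bisect:
  x_lo=-2.3103 |R|=1.3585  x_hi=-0.3879 |R|=0.6873
  mid=-1.34912 |R|=0.56094 →hi
  mid=-1.82973 |R|=0.84423 →hi
  mid=-2.07004 |R|=1.07249 →lo
  mid=-1.94988 |R|=0.95114 →hi
  mid=-2.00996 |R|=1.01001 →lo
  mid=-1.97992 |R|=0.98012 →hi
  mid=-1.99494 |R|=0.99495 →hi
  ...
  [-2.00010,-1.99999] ⇒ x*=-2.0000
Stable set (-2.0000, 0).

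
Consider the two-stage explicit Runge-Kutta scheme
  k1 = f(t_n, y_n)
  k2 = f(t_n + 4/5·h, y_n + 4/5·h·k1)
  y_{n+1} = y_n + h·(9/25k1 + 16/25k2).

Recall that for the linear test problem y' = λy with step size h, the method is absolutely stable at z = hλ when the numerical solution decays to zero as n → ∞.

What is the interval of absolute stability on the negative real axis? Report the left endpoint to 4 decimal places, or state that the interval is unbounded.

With y'=λy (z=hλ):
  k1=λy_n ⇒ h·k1=z·y_n;  k2=λ(1+4/5z)y_n ⇒ h·k2=z(1+4/5z)y_n
  y_{n+1}/y_n = 1 + 9/25z + 16/25z(1+4/5z) = 1 + z + 64/125z²
  so R(z) = 1 + z + 64/125z².

Boundary: |R(x)|=1, x<0.
x=-0.67: |R|=0.5598
R=1: x+64/125x²=0 ⇒ x=−125/64=-1.9531; min R=1−1/(4·64/125)=0.5117>−1
Confirm numerically:
  x=-1.444: |R|=0.62359 <1
  x=-1.397: |R|=0.60222 <1
  x=-1.052: |R|=0.51463 <1
  x=-0.937: |R|=0.51252 <1
  x=-2.464: |R|=1.64450 >1
  x=-2.299: |R|=1.40713 >1
  x=-2.048: |R|=1.09948 >1
Stable set (-1.9531, 0).

z∈(-1.9531,0).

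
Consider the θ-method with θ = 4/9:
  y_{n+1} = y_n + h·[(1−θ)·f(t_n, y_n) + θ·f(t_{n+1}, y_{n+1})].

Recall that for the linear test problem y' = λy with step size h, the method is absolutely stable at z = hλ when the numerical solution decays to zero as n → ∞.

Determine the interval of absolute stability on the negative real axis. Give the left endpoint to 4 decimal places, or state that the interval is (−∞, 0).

(-18.0000, 0).

Test eqn y'=λy, z=hλ:
  y_{n+1} = y_n + z·[5/9·y_n + 4/9·y_{n+1}] ⇒ (1 − 4/9z)y_{n+1} = (1 + 5/9z)y_n
  ⇒ R(z) = (1 + 5/9z)/(1 − 4/9z).

Need |R(x)|<1, x<0.
x=-1.31: |R|=0.1721
R=−1: 1+5/9x = −1+4/9x ⇒ -1/9x=2 ⇒ x=2/(-1/9)=-18.0000
Confirm numerically:
  x=-16.501: |R|=0.98001 <1
  x=-15.176: |R|=0.95949 <1
  x=-9.009: |R|=0.80036 <1
  x=-18.398: |R|=1.00482 >1
  x=-18.339: |R|=1.00412 >1
  x=-18.137: |R|=1.00168 >1
Interval (-18.0000, 0).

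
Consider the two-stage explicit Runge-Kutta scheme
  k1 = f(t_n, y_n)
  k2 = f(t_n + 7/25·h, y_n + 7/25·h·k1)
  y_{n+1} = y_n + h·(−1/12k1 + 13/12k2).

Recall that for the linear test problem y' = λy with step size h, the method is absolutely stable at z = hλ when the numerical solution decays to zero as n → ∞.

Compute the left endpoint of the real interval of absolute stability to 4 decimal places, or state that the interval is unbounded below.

z* = -3.2967.

Set f=λy, z=hλ:
  k1=λy_n ⇒ h·k1=z·y_n;  k2=λ(1+7/25z)y_n ⇒ h·k2=z(1+7/25z)y_n
  y_{n+1}/y_n = 1 − 1/12z + 13/12z(1+7/25z) = 1 + z + 91/300z²
  ⇒ R(z) = 1 + z + 91/300z².

Find x<0 with |R(x)|<1.
x=-1.39: |R|=0.1961
R=1: x+91/300x²=0 ⇒ x=−300/91=-3.2967; min R=1−1/(4·91/300)=0.1758>−1
Confirm numerically:
  x=-2.931: |R|=0.67486 <1
  x=-2.858: |R|=0.61968 <1
  x=-1.715: |R|=0.17717 <1
  x=-3.802: |R|=1.58275 >1
  x=-3.713: |R|=1.46887 >1
Interval (-3.2967, 0).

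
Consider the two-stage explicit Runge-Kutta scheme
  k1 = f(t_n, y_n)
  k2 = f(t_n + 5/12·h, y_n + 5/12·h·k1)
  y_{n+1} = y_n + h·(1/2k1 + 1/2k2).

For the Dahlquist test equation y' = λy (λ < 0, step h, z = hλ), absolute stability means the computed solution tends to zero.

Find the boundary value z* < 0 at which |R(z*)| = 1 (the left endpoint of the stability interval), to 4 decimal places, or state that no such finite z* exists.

left endpoint -4.8000.

On y'=λy, z=hλ:
  k1=λy_n ⇒ h·k1=z·y_n;  k2=λ(1+5/12z)y_n ⇒ h·k2=z(1+5/12z)y_n
  y_{n+1}/y_n = 1 + 1/2z + 1/2z(1+5/12z) = 1 + z + 5/24z²
  Hence R(z) = 1 + z + 5/24z².

Find x<0 with |R(x)|<1.
x=-1.02: |R|=0.1967
R=1: x+5/24x²=0 ⇒ x=−24/5=-4.8000; min R=1−1/(4·5/24)=-0.2000>−1
Confirm numerically:
  x=-3.342: |R|=0.01513 <1
  x=-2.527: |R|=0.19664 <1
  x=-2.370: |R|=0.19981 <1
  x=-5.239: |R|=1.47915 >1
  x=-5.091: |R|=1.30864 >1
Stable set (-4.8000, 0).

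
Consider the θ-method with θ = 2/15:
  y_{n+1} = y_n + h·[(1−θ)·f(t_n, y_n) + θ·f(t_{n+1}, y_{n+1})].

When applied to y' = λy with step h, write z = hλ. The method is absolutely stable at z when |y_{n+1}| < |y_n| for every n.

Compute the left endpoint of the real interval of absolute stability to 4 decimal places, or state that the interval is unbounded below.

z* = -2.7273.

Test eqn y'=λy, z=hλ:
  y_{n+1} = y_n + z·[13/15·y_n + 2/15·y_{n+1}] ⇒ (1 − 2/15z)y_{n+1} = (1 + 13/15z)y_n
  ⇒ R(z) = (1 + 13/15z)/(1 − 2/15z).

Need |R(x)|<1, x<0.
x=-0.91: |R|=0.1885
R=−1: 1+13/15x = −1+2/15x ⇒ -11/15x=2 ⇒ x=2/(-11/15)=-2.7273
Confirm numerically:
  x=-2.487: |R|=0.86768 <1
  x=-1.322: |R|=0.12389 <1
  x=-1.217: |R|=0.04709 <1
  x=-3.283: |R|=1.28346 >1
  x=-3.231: |R|=1.25818 >1
  x=-2.863: |R|=1.07204 >1
So |R|<1 on (-2.7273, 0).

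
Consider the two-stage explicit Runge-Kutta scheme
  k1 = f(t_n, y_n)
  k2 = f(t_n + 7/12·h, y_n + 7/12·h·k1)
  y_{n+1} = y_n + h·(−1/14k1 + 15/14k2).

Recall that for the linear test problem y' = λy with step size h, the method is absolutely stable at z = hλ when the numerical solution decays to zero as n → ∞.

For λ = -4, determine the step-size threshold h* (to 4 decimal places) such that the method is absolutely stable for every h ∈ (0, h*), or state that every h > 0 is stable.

(-1.6000,0); λ=-4 ⇒ h* = (8/5)/4 = 0.4000.

With y'=λy (z=hλ):
  k1=λy_n ⇒ h·k1=z·y_n;  k2=λ(1+7/12z)y_n ⇒ h·k2=z(1+7/12z)y_n
  y_{n+1}/y_n = 1 − 1/14z + 15/14z(1+7/12z) = 1 + z + 5/8z²
  so R(z) = 1 + z + 5/8z².

Need |R(x)|<1, x<0.
x=-0.45: |R|=0.6766
R=1: x+5/8x²=0 ⇒ x=−8/5=-1.6000; min R=1−1/(4·5/8)=0.6000>−1
Confirm numerically:
  x=-1.252: |R|=0.72769 <1
  x=-0.818: |R|=0.60020 <1
  x=-0.773: |R|=0.60046 <1
  x=-1.938: |R|=1.40940 >1
  x=-1.899: |R|=1.35488 >1
  x=-1.702: |R|=1.10850 >1
Stable set (-1.6000, 0).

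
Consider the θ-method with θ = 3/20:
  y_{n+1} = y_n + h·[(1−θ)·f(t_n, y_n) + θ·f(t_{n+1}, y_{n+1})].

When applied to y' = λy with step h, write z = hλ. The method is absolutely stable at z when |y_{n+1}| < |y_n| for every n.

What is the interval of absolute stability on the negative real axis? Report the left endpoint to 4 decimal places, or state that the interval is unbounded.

On y'=λy, z=hλ:
  y_{n+1} = y_n + z·[17/20·y_n + 3/20·y_{n+1}] ⇒ (1 − 3/20z)y_{n+1} = (1 + 17/20z)y_n
  ⇒ R(z) = (1 + 17/20z)/(1 − 3/20z).

Solve |R(x)|<1 on ℝ⁻.
x=-1.56: |R|=0.2642
R=−1: 1+17/20x = −1+3/20x ⇒ -7/10x=2 ⇒ x=2/(-7/10)=-2.8571
Confirm numerically:
  x=-2.049: |R|=0.56729 <1
  x=-1.480: |R|=0.21113 <1
  x=-1.475: |R|=0.20778 <1
  x=-1.234: |R|=0.04126 <1
  x=-3.181: |R|=1.15347 >1
  x=-2.975: |R|=1.05704 >1
  x=-2.920: |R|=1.03060 >1
Stable set (-2.8571, 0).

z∈(-2.8571,0).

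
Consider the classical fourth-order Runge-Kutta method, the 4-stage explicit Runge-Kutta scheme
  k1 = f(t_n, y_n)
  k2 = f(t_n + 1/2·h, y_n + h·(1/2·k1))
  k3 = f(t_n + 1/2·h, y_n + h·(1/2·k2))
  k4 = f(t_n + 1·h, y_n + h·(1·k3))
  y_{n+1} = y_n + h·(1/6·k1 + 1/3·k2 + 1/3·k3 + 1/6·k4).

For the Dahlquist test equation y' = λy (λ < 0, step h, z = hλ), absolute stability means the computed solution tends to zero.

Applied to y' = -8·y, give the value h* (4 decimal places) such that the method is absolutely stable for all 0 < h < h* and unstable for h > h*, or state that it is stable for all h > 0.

(-2.7853,0); λ=-8 ⇒ h* = 0.3482.

On y'=λy, z=hλ:
  order 4, 4-stage ⇒ R(z)=1+z+z^2/2+z^3/6+z^4/24
  (e.g. R(-0.76)=0.46954, |R|=0.46954)

Solve |R(x)|<1 on ℝ⁻.
x=-0.76: |R|=0.4695
|R(-2.98)|=1.3355 |R(-1.37)|=0.2867 |R(-0.94)|=0.3959
Bisect:
  x_lo=-3.4942 |R|=2.7113  x_hi=-0.0961 |R|=0.9083
  mid=-1.79516 |R|=0.28467 →hi
  mid=-2.64467 |R|=0.80787 →hi
  mid=-3.06942 |R|=1.51998 →lo
  mid=-2.85705 |R|=1.11368 →lo
  mid=-2.75086 |R|=0.94931 →hi
  mid=-2.80395 |R|=1.02850 →lo
  mid=-2.77740 |R|=0.98817 →hi
  mid=-2.79068 |R|=1.00815 →lo
  ...
  [-2.78549,-2.78529] ⇒ x*=-2.7853
So |R|<1 on (-2.7853, 0).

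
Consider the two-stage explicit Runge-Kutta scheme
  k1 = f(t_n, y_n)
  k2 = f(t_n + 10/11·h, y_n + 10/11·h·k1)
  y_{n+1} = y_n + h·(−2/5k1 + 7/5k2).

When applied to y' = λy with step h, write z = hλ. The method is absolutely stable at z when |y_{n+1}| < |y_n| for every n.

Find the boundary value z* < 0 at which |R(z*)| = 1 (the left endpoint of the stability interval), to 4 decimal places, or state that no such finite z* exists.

z* = -0.7857.

With y'=λy (z=hλ):
  k1=λy_n ⇒ h·k1=z·y_n;  k2=λ(1+10/11z)y_n ⇒ h·k2=z(1+10/11z)y_n
  y_{n+1}/y_n = 1 − 2/5z + 7/5z(1+10/11z) = 1 + z + 14/11z²
  so R(z) = 1 + z + 14/11z².

Find x<0 with |R(x)|<1.
x=-0.36: |R|=0.8049
R=1: x+14/11x²=0 ⇒ x=−11/14=-0.7857; min R=1−1/(4·14/11)=0.8036>−1
Confirm numerically:
  x=-0.745: |R|=0.96140 <1
  x=-0.622: |R|=0.87040 <1
  x=-0.555: |R|=0.83703 <1
  x=-0.552: |R|=0.83581 <1
  x=-1.283: |R|=1.81202 >1
  x=-1.122: |R|=1.48022 >1
Interval (-0.7857, 0).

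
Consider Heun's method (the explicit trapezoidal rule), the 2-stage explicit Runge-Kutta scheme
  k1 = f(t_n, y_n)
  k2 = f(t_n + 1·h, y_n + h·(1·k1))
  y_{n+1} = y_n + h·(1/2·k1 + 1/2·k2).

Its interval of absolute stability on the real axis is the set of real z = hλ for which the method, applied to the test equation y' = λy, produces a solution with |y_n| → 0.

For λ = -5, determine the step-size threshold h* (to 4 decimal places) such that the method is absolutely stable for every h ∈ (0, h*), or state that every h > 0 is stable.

(-2.0000,0); λ=-5 ⇒ h* = 0.4000.

With y'=λy (z=hλ):
  order 2, 2-stage ⇒ R(z)=1+z+z^2/2
  (e.g. R(-0.9)=0.50500, |R|=0.50500)

Need |R(x)|<1, x<0.
x=-0.9: |R|=0.5050
|R(-1.74)|=0.7738 |R(-1.33)|=0.5544 |R(-0.53)|=0.6104
Bisect:
  x_lo=-2.3616 |R|=1.4269  x_hi=-0.3852 |R|=0.6890
  mid=-1.37339 |R|=0.56971 →hi
  mid=-1.86748 |R|=0.87626 →hi
  mid=-2.11453 |R|=1.12109 →lo
  mid=-1.99101 |R|=0.99105 →hi
  mid=-2.05277 |R|=1.05416 →lo
  mid=-2.02189 |R|=1.02213 →lo
  mid=-2.00645 |R|=1.00647 →lo
  mid=-1.99873 |R|=0.99873 →hi
  ...
  [-2.00005,-1.99993] ⇒ x*=-2.0000
So |R|<1 on (-2.0000, 0).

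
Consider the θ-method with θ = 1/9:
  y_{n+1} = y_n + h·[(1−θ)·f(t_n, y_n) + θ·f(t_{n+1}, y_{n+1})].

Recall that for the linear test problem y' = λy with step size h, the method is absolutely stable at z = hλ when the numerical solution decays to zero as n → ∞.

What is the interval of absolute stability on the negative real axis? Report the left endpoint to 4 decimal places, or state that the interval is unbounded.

(-2.5714, 0).

With y'=λy (z=hλ):
  y_{n+1} = y_n + z·[8/9·y_n + 1/9·y_{n+1}] ⇒ (1 − 1/9z)y_{n+1} = (1 + 8/9z)y_n
  so R(z) = (1 + 8/9z)/(1 − 1/9z).

Need |R(x)|<1, x<0.
x=-1.05: |R|=0.0597
R=−1: 1+8/9x = −1+1/9x ⇒ -7/9x=2 ⇒ x=2/(-7/9)=-2.5714
Confirm numerically:
  x=-1.794: |R|=0.49583 <1
  x=-1.584: |R|=0.34694 <1
  x=-1.423: |R|=0.22872 <1
  x=-2.995: |R|=1.24719 >1
  x=-2.594: |R|=1.01363 >1
Stable set (-2.5714, 0).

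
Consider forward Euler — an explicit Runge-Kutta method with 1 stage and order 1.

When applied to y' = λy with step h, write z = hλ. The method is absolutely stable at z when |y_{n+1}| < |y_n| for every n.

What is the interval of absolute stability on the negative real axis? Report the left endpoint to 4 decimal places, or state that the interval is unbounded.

z∈(-2.0000,0).

Test eqn y'=λy, z=hλ:
  order 1, 1-stage ⇒ R(z)=1+z
  (e.g. R(-1.63)=-0.63000, |R|=0.63000)

Boundary: |R(x)|=1, x<0.
x=-1.63: |R|=0.6300
|R(-1.32)|=0.3200 |R(-0.76)|=0.2400
Bisect:
  x_lo=-2.6355 |R|=1.6355  x_hi=-0.2017 |R|=0.7983
  mid=-1.41861 |R|=0.41861 →hi
  mid=-2.02707 |R|=1.02707 →lo
  mid=-1.72284 |R|=0.72284 →hi
  mid=-1.87495 |R|=0.87495 →hi
  mid=-1.95101 |R|=0.95101 →hi
  mid=-1.98904 |R|=0.98904 →hi
  mid=-2.00805 |R|=1.00805 →lo
  mid=-1.99854 |R|=0.99854 →hi
  mid=-2.00330 |R|=1.00330 →lo
  ...
  [-2.00003,-1.99988] ⇒ x*=-2.0000
Stable set (-2.0000, 0).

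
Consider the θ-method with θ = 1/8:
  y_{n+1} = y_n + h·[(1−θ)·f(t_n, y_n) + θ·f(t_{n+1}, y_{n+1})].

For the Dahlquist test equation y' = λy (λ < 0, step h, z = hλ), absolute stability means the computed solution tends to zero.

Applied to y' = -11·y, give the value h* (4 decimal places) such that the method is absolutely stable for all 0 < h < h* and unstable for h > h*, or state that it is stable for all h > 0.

With y'=λy (z=hλ):
  y_{n+1} = y_n + z·[7/8·y_n + 1/8·y_{n+1}] ⇒ (1 − 1/8z)y_{n+1} = (1 + 7/8z)y_n
  ⇒ R(z) = (1 + 7/8z)/(1 − 1/8z).

Find x<0 with |R(x)|<1.
x=-0.67: |R|=0.3818
R=−1: 1+7/8x = −1+1/8x ⇒ -3/4x=2 ⇒ x=2/(-3/4)=-2.6667
Confirm numerically:
  x=-2.375: |R|=0.83133 <1
  x=-1.632: |R|=0.35548 <1
  x=-1.188: |R|=0.03439 <1
  x=-3.134: |R|=1.25184 >1
  x=-2.841: |R|=1.09649 >1
  x=-2.738: |R|=1.03986 >1
Stable set (-2.6667, 0).

(-2.6667,0); λ=-11 ⇒ h* = (8/3)/11 = 0.2424.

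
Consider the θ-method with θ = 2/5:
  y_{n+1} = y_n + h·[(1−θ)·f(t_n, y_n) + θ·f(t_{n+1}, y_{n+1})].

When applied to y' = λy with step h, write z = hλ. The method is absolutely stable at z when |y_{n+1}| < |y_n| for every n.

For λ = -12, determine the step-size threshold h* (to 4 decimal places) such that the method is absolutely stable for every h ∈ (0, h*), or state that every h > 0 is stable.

Test eqn y'=λy, z=hλ:
  y_{n+1} = y_n + z·[3/5·y_n + 2/5·y_{n+1}] ⇒ (1 − 2/5z)y_{n+1} = (1 + 3/5z)y_n
  Hence R(z) = (1 + 3/5z)/(1 − 2/5z).

Find x<0 with |R(x)|<1.
x=-1.62: |R|=0.0170
R=−1: 1+3/5x = −1+2/5x ⇒ -1/5x=2 ⇒ x=2/(-1/5)=-10.0000
Confirm numerically:
  x=-8.657: |R|=0.93981 <1
  x=-7.680: |R|=0.88605 <1
  x=-7.524: |R|=0.87650 <1
  x=-10.525: |R|=1.02015 >1
  x=-10.407: |R|=1.01577 >1
Stable set (-10.0000, 0).

(-10.0000,0); λ=-12 ⇒ h* = (10)/12 = 0.8333.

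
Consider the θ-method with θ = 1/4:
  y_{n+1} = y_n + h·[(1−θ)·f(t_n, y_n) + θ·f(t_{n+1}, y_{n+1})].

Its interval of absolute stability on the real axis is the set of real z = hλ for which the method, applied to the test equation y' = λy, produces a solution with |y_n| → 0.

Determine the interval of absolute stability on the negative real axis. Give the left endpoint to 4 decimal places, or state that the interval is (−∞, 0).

With y'=λy (z=hλ):
  y_{n+1} = y_n + z·[3/4·y_n + 1/4·y_{n+1}] ⇒ (1 − 1/4z)y_{n+1} = (1 + 3/4z)y_n
  R(z) = (1 + 3/4z)/(1 − 1/4z).

Find x<0 with |R(x)|<1.
x=-1.49: |R|=0.0856
R=−1: 1+3/4x = −1+1/4x ⇒ -1/2x=2 ⇒ x=2/(-1/2)=-4.0000
Confirm numerically:
  x=-2.093: |R|=0.37404 <1
  x=-2.087: |R|=0.37145 <1
  x=-1.816: |R|=0.24897 <1
  x=-1.634: |R|=0.16010 <1
  x=-4.431: |R|=1.10224 >1
  x=-4.307: |R|=1.07391 >1
  x=-4.215: |R|=1.05234 >1
So |R|<1 on (-4.0000, 0).

z∈(-4.0000,0).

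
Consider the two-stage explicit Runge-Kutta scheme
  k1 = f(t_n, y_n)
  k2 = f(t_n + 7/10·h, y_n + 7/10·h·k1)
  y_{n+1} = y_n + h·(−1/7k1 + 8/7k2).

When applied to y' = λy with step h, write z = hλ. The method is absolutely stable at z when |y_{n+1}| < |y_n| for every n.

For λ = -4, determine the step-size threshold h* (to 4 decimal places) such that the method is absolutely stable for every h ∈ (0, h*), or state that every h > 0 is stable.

(-1.2500,0); λ=-4 ⇒ h* = (5/4)/4 = 0.3125.

With y'=λy (z=hλ):
  k1=λy_n ⇒ h·k1=z·y_n;  k2=λ(1+7/10z)y_n ⇒ h·k2=z(1+7/10z)y_n
  y_{n+1}/y_n = 1 − 1/7z + 8/7z(1+7/10z) = 1 + z + 4/5z²
  so R(z) = 1 + z + 4/5z².

Need |R(x)|<1, x<0.
x=-0.94: |R|=0.7669
R=1: x+4/5x²=0 ⇒ x=−5/4=-1.2500; min R=1−1/(4·4/5)=0.6875>−1
Confirm numerically:
  x=-1.187: |R|=0.94018 <1
  x=-0.893: |R|=0.74496 <1
  x=-0.681: |R|=0.69001 <1
  x=-0.598: |R|=0.68808 <1
  x=-1.807: |R|=1.80520 >1
  x=-1.559: |R|=1.38538 >1
Interval (-1.2500, 0).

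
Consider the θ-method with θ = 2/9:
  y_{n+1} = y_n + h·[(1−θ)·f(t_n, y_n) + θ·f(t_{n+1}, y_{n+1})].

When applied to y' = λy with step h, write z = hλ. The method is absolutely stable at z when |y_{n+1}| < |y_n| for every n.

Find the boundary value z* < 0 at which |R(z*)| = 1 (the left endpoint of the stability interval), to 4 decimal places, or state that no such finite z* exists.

On y'=λy, z=hλ:
  y_{n+1} = y_n + z·[7/9·y_n + 2/9·y_{n+1}] ⇒ (1 − 2/9z)y_{n+1} = (1 + 7/9z)y_n
  so R(z) = (1 + 7/9z)/(1 − 2/9z).

Solve |R(x)|<1 on ℝ⁻.
x=-1.04: |R|=0.1552
R=−1: 1+7/9x = −1+2/9x ⇒ -5/9x=2 ⇒ x=2/(-5/9)=-3.6000
Confirm numerically:
  x=-3.502: |R|=0.96938 <1
  x=-3.115: |R|=0.84077 <1
  x=-2.360: |R|=0.54810 <1
  x=-2.266: |R|=0.50709 <1
  x=-3.710: |R|=1.03350 >1
  x=-3.660: |R|=1.01838 >1
So |R|<1 on (-3.6000, 0).

left endpoint -3.6000.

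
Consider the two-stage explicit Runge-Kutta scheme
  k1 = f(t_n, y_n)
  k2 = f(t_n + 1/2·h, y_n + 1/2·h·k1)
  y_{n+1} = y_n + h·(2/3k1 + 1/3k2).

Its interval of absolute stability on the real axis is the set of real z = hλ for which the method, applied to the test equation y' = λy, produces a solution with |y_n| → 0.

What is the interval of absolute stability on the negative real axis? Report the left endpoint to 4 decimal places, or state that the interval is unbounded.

z∈(-6.0000,0).

Set f=λy, z=hλ:
  k1=λy_n ⇒ h·k1=z·y_n;  k2=λ(1+1/2z)y_n ⇒ h·k2=z(1+1/2z)y_n
  y_{n+1}/y_n = 1 + 2/3z + 1/3z(1+1/2z) = 1 + z + 1/6z²
  ⇒ R(z) = 1 + z + 1/6z².

Find x<0 with |R(x)|<1.
x=-1.19: |R|=0.0460
R=1: x+1/6x²=0 ⇒ x=−6=-6.0000; min R=1−1/(4·1/6)=-0.5000>−1
Confirm numerically:
  x=-4.566: |R|=0.09127 <1
  x=-4.200: |R|=0.26000 <1
  x=-3.826: |R|=0.38629 <1
  x=-3.151: |R|=0.49620 <1
  x=-6.122: |R|=1.12448 >1
  x=-6.030: |R|=1.03015 >1
  x=-6.021: |R|=1.02107 >1
Stable set (-6.0000, 0).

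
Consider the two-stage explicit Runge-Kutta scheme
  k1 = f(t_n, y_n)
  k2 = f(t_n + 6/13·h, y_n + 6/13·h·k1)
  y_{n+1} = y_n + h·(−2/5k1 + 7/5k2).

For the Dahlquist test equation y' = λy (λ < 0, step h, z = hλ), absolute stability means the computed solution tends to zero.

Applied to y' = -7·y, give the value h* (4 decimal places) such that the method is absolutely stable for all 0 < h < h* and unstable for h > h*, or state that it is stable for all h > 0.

Set f=λy, z=hλ:
  k1=λy_n ⇒ h·k1=z·y_n;  k2=λ(1+6/13z)y_n ⇒ h·k2=z(1+6/13z)y_n
  y_{n+1}/y_n = 1 − 2/5z + 7/5z(1+6/13z) = 1 + z + 42/65z²
  R(z) = 1 + z + 42/65z².

Need |R(x)|<1, x<0.
x=-1.49: |R|=0.9445
R=1: x+42/65x²=0 ⇒ x=−65/42=-1.5476; min R=1−1/(4·42/65)=0.6131>−1
Confirm numerically:
  x=-1.496: |R|=0.95010 <1
  x=-1.471: |R|=0.92717 <1
  x=-1.074: |R|=0.67132 <1
  x=-0.649: |R|=0.62316 <1
  x=-2.121: |R|=1.78581 >1
  x=-1.892: |R|=1.42101 >1
Stable set (-1.5476, 0).

(-1.5476,0); λ=-7 ⇒ h* = (65/42)/7 = 0.2211.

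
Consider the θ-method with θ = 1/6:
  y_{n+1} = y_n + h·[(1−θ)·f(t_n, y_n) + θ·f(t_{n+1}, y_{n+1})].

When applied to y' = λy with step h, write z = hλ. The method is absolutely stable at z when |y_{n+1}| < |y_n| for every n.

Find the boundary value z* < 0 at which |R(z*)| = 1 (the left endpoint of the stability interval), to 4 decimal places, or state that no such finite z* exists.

Test eqn y'=λy, z=hλ:
  y_{n+1} = y_n + z·[5/6·y_n + 1/6·y_{n+1}] ⇒ (1 − 1/6z)y_{n+1} = (1 + 5/6z)y_n
  so R(z) = (1 + 5/6z)/(1 − 1/6z).

Solve |R(x)|<1 on ℝ⁻.
x=-0.68: |R|=0.3892
R=−1: 1+5/6x = −1+1/6x ⇒ -2/3x=2 ⇒ x=2/(-2/3)=-3.0000
Confirm numerically:
  x=-2.666: |R|=0.84583 <1
  x=-2.222: |R|=0.62150 <1
  x=-1.632: |R|=0.28302 <1
  x=-1.461: |R|=0.17491 <1
  x=-3.232: |R|=1.10052 >1
  x=-3.229: |R|=1.09925 >1
  x=-3.212: |R|=1.09205 >1
So |R|<1 on (-3.0000, 0).

z* = -3.0000.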